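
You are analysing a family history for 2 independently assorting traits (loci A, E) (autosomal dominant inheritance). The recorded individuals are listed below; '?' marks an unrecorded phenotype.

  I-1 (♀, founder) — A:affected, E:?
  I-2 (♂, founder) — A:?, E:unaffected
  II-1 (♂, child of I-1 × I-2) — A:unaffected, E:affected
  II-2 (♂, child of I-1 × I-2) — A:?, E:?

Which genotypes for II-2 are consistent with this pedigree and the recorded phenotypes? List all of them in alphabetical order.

II-2 ∈ {AA Ee, AA ee, Aa Ee, Aa ee, aa Ee, aa ee}

A/I-1 aff ·: Aa
A/I-2 ? ·: aa|Aa
A/II-1 un I-1×I-2: aa
A/II-2 ? I-1×I-2: aa|Aa|AA
⇒ A over [I-1,I-2,II-1,II-2]: 5 consistent
E/I-1 ? ·: Ee|EE
E/I-2 un ·: ee
E/II-1 aff I-1×I-2: Ee
E/II-2 ? I-1×I-2: ee|Ee
⇒ E over [I-1,I-2,II-1,II-2]: 3 consistent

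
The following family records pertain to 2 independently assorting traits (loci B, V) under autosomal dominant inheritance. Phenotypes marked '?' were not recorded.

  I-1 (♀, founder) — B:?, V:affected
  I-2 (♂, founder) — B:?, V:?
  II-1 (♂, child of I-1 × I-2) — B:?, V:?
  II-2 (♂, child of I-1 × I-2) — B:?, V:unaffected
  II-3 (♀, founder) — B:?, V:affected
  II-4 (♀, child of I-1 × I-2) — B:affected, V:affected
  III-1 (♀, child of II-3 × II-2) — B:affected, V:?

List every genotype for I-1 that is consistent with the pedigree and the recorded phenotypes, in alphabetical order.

B/I-1 ? ·: bb|Bb|BB
B/I-2 ? ·: bb|Bb|BB
B/II-1 ? I-1×I-2: bb|Bb|BB
B/II-2 ? I-1×I-2: bb|Bb|BB
B/II-3 ? ·: bb|Bb|BB
B/II-4 aff I-1×I-2: Bb|BB
B/III-1 aff II-3×II-2: Bb|BB
⇒ B over [I-1,I-2,II-1,II-2,II-3,II-4,III-1]: 180 consistent
V/I-1 aff ·: Vv
V/I-2 ? ·: vv|Vv
V/II-1 ? I-1×I-2: vv|Vv|VV
V/II-2 un I-1×I-2: vv
V/II-3 aff ·: Vv|VV
V/II-4 aff I-1×I-2: Vv|VV
V/III-1 ? II-3×II-2: vv|Vv
⇒ V over [I-1,I-2,II-1,II-2,II-3,II-4,III-1]: 24 consistent

I-1 ∈ {BB Vv, Bb Vv, bb Vv}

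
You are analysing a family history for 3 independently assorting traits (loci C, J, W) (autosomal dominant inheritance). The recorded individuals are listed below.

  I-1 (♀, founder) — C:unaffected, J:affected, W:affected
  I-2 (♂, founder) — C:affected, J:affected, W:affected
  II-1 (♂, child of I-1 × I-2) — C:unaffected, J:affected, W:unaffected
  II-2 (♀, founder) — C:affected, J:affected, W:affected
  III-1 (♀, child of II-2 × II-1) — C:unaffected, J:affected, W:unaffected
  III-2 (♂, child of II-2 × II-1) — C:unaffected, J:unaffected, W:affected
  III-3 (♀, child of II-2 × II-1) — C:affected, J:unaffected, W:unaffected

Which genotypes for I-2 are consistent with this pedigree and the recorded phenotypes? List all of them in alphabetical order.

C/I-1 un ·: cc
C/I-2 aff ·: Cc
C/II-1 un I-1×I-2: cc
C/II-2 aff ·: Cc
C/III-1 un II-2×II-1: cc
C/III-2 un II-2×II-1: cc
C/III-3 aff II-2×II-1: Cc
⇒ C over [I-1,I-2,II-1,II-2,III-1,III-2,III-3]: 1 consistent
J/I-1 aff ·: Jj|JJ
J/I-2 aff ·: Jj|JJ
J/II-1 aff I-1×I-2: Jj
J/II-2 aff ·: Jj
J/III-1 aff II-2×II-1: Jj|JJ
J/III-2 un II-2×II-1: jj
J/III-3 un II-2×II-1: jj
⇒ J over [I-1,I-2,II-1,II-2,III-1,III-2,III-3]: 6 consistent
W/I-1 aff ·: Ww
W/I-2 aff ·: Ww
W/II-1 un I-1×I-2: ww
W/II-2 aff ·: Ww
W/III-1 un II-2×II-1: ww
W/III-2 aff II-2×II-1: Ww
W/III-3 un II-2×II-1: ww
⇒ W over [I-1,I-2,II-1,II-2,III-1,III-2,III-3]: 1 consistent

I-2 ∈ {Cc JJ Ww, Cc Jj Ww}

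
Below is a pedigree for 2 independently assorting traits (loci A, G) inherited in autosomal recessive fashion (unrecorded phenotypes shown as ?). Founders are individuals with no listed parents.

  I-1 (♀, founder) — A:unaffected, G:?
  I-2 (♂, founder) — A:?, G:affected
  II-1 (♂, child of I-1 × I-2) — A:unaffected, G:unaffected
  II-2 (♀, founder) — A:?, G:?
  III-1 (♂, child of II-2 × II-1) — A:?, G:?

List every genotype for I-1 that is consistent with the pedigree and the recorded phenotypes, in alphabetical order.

I-1 ∈ {AA GG, AA Gg, Aa GG, Aa Gg}

A/I-1 un ·: AA|Aa
A/I-2 ? ·: AA|Aa|aa
A/II-1 un I-1×I-2: AA|Aa
A/II-2 ? ·: AA|Aa|aa
A/III-1 ? II-2×II-1: AA|Aa|aa
⇒ A over [I-1,I-2,II-1,II-2,III-1]: 51 consistent
G/I-1 ? ·: GG|Gg
G/I-2 aff ·: gg
G/II-1 un I-1×I-2: Gg
G/II-2 ? ·: GG|Gg|gg
G/III-1 ? II-2×II-1: GG|Gg|gg
⇒ G over [I-1,I-2,II-1,II-2,III-1]: 14 consistent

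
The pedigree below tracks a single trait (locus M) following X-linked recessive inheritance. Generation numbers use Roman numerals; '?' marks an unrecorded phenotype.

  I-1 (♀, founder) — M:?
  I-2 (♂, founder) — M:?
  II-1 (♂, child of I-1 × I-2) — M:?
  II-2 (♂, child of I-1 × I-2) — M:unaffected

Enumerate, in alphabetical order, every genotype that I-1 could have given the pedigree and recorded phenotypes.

I-1 ∈ {X^MX^M, X^MX^m}

M/I-1 ? ·: X^MX^M|X^MX^m
M/I-2 ? ·: X^MY|X^mY
M/II-1 ? I-1×I-2: X^MY|X^mY
M/II-2 un I-1×I-2: X^MY
⇒ M over [I-1,I-2,II-1,II-2]: 6 consistent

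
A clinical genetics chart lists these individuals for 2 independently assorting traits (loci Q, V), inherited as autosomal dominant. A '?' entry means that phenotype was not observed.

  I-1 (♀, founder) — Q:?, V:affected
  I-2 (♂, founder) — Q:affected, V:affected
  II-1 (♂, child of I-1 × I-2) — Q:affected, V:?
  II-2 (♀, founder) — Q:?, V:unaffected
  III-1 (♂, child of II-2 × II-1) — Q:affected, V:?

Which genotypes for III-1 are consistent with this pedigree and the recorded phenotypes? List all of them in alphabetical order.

Q/I-1 ? ·: qq|Qq|QQ
Q/I-2 aff ·: Qq|QQ
Q/II-1 aff I-1×I-2: Qq|QQ
Q/II-2 ? ·: qq|Qq|QQ
Q/III-1 aff II-2×II-1: Qq|QQ
⇒ Q over [I-1,I-2,II-1,II-2,III-1]: 41 consistent
V/I-1 aff ·: Vv|VV
V/I-2 aff ·: Vv|VV
V/II-1 ? I-1×I-2: vv|Vv|VV
V/II-2 un ·: vv
V/III-1 ? II-2×II-1: vv|Vv
⇒ V over [I-1,I-2,II-1,II-2,III-1]: 11 consistent

III-1 ∈ {QQ Vv, QQ vv, Qq Vv, Qq vv}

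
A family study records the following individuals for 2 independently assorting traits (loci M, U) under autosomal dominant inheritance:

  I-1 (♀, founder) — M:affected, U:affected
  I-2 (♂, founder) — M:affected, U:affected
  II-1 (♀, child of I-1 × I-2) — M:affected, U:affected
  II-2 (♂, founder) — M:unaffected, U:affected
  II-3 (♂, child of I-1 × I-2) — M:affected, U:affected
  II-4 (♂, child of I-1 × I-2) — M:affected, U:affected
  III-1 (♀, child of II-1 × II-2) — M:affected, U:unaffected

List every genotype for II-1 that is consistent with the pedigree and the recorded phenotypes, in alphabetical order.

II-1 ∈ {MM Uu, Mm Uu}

M/I-1 aff ·: Mm|MM
M/I-2 aff ·: Mm|MM
M/II-1 aff I-1×I-2: Mm|MM
M/II-2 un ·: mm
M/II-3 aff I-1×I-2: Mm|MM
M/II-4 aff I-1×I-2: Mm|MM
M/III-1 aff II-1×II-2: Mm
⇒ M over [I-1,I-2,II-1,II-2,II-3,II-4,III-1]: 25 consistent
U/I-1 aff ·: Uu|UU
U/I-2 aff ·: Uu|UU
U/II-1 aff I-1×I-2: Uu
U/II-2 aff ·: Uu
U/II-3 aff I-1×I-2: Uu|UU
U/II-4 aff I-1×I-2: Uu|UU
U/III-1 un II-1×II-2: uu
⇒ U over [I-1,I-2,II-1,II-2,II-3,II-4,III-1]: 12 consistent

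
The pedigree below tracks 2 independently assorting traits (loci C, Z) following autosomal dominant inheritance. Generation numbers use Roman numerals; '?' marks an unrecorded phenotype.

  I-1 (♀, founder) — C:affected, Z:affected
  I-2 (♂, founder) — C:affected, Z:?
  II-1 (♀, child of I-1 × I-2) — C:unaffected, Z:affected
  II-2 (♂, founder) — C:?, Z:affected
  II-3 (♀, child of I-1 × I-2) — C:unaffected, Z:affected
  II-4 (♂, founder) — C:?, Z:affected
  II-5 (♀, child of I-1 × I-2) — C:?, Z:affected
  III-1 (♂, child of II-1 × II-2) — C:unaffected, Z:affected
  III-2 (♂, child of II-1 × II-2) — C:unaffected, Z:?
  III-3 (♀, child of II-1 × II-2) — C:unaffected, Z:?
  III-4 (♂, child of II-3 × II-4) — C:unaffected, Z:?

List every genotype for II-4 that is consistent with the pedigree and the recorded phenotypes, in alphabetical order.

II-4 ∈ {Cc ZZ, Cc Zz, cc ZZ, cc Zz}

C/I-1 aff ·: Cc
C/I-2 aff ·: Cc
C/II-1 un I-1×I-2: cc
C/II-2 ? ·: cc|Cc
C/II-3 un I-1×I-2: cc
C/II-4 ? ·: cc|Cc
C/II-5 ? I-1×I-2: cc|Cc|CC
C/III-1 un II-1×II-2: cc
C/III-2 un II-1×II-2: cc
C/III-3 un II-1×II-2: cc
C/III-4 un II-3×II-4: cc
⇒ C over [I-1,I-2,II-1,II-2,II-3,II-4,II-5,III-1,III-2,III-3,III-4]: 12 consistent
Z/I-1 aff ·: Zz|ZZ
Z/I-2 ? ·: zz|Zz|ZZ
Z/II-1 aff I-1×I-2: Zz|ZZ
Z/II-2 aff ·: Zz|ZZ
Z/II-3 aff I-1×I-2: Zz|ZZ
Z/II-4 aff ·: Zz|ZZ
Z/II-5 aff I-1×I-2: Zz|ZZ
Z/III-1 aff II-1×II-2: Zz|ZZ
Z/III-2 ? II-1×II-2: zz|Zz|ZZ
Z/III-3 ? II-1×II-2: zz|Zz|ZZ
Z/III-4 ? II-3×II-4: zz|Zz|ZZ
⇒ Z over [I-1,I-2,II-1,II-2,II-3,II-4,II-5,III-1,III-2,III-3,III-4]: 1967 consistent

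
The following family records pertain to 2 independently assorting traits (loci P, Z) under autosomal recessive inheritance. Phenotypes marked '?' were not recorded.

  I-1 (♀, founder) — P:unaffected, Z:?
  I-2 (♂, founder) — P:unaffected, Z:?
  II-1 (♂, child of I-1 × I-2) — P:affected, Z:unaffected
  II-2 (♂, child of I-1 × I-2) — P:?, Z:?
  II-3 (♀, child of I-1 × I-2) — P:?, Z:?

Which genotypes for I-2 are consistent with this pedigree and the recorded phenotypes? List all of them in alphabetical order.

P/I-1 un ·: Pp
P/I-2 un ·: Pp
P/II-1 aff I-1×I-2: pp
P/II-2 ? I-1×I-2: PP|Pp|pp
P/II-3 ? I-1×I-2: PP|Pp|pp
⇒ P over [I-1,I-2,II-1,II-2,II-3]: 9 consistent
Z/I-1 ? ·: ZZ|Zz|zz
Z/I-2 ? ·: ZZ|Zz|zz
Z/II-1 un I-1×I-2: ZZ|Zz
Z/II-2 ? I-1×I-2: ZZ|Zz|zz
Z/II-3 ? I-1×I-2: ZZ|Zz|zz
⇒ Z over [I-1,I-2,II-1,II-2,II-3]: 45 consistent

I-2 ∈ {Pp ZZ, Pp Zz, Pp zz}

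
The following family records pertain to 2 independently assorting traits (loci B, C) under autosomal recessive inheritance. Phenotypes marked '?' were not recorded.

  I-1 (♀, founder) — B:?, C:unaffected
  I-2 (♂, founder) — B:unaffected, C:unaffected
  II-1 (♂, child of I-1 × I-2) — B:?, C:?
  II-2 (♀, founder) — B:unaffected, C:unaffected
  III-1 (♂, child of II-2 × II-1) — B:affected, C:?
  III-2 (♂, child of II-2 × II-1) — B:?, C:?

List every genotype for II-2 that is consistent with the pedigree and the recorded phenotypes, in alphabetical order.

B/I-1 ? ·: BB|Bb|bb
B/I-2 un ·: BB|Bb
B/II-1 ? I-1×I-2: Bb|bb
B/II-2 un ·: Bb
B/III-1 aff II-2×II-1: bb
B/III-2 ? II-2×II-1: BB|Bb|bb
⇒ B over [I-1,I-2,II-1,II-2,III-1,III-2]: 19 consistent
C/I-1 un ·: CC|Cc
C/I-2 un ·: CC|Cc
C/II-1 ? I-1×I-2: CC|Cc|cc
C/II-2 un ·: CC|Cc
C/III-1 ? II-2×II-1: CC|Cc|cc
C/III-2 ? II-2×II-1: CC|Cc|cc
⇒ C over [I-1,I-2,II-1,II-2,III-1,III-2]: 64 consistent

II-2 ∈ {Bb CC, Bb Cc}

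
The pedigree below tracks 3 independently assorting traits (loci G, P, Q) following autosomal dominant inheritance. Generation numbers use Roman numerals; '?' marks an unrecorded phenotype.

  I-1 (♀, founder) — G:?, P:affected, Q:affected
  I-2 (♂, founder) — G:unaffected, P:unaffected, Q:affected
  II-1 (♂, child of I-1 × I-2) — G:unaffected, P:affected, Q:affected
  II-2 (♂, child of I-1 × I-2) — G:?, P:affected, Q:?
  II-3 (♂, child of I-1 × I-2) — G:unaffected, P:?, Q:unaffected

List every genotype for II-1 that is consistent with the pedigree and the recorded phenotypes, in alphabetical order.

G/I-1 ? ·: gg|Gg
G/I-2 un ·: gg
G/II-1 un I-1×I-2: gg
G/II-2 ? I-1×I-2: gg|Gg
G/II-3 un I-1×I-2: gg
⇒ G over [I-1,I-2,II-1,II-2,II-3]: 3 consistent
P/I-1 aff ·: Pp|PP
P/I-2 un ·: pp
P/II-1 aff I-1×I-2: Pp
P/II-2 aff I-1×I-2: Pp
P/II-3 ? I-1×I-2: pp|Pp
⇒ P over [I-1,I-2,II-1,II-2,II-3]: 3 consistent
Q/I-1 aff ·: Qq
Q/I-2 aff ·: Qq
Q/II-1 aff I-1×I-2: Qq|QQ
Q/II-2 ? I-1×I-2: qq|Qq|QQ
Q/II-3 un I-1×I-2: qq
⇒ Q over [I-1,I-2,II-1,II-2,II-3]: 6 consistent

II-1 ∈ {gg Pp QQ, gg Pp Qq}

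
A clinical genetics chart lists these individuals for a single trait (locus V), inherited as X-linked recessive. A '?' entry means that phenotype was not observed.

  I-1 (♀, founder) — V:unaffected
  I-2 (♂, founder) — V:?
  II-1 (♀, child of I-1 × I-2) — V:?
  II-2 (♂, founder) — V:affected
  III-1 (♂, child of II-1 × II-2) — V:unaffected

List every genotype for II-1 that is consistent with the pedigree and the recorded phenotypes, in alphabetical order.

II-1 ∈ {X^VX^V, X^VX^v}

V/I-1 un ·: X^VX^V|X^VX^v
V/I-2 ? ·: X^VY|X^vY
V/II-1 ? I-1×I-2: X^VX^V|X^VX^v
V/II-2 aff ·: X^vY
V/III-1 un II-1×II-2: X^VY
⇒ V over [I-1,I-2,II-1,II-2,III-1]: 5 consistent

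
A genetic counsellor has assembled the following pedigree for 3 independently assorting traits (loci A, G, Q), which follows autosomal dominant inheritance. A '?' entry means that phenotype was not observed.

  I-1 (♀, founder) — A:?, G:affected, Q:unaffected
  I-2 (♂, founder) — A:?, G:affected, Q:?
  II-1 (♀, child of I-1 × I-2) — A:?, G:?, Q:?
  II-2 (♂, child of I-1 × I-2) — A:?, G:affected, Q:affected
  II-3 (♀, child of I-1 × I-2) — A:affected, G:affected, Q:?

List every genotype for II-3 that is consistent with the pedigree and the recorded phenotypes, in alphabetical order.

II-3 ∈ {AA GG Qq, AA GG qq, AA Gg Qq, AA Gg qq, Aa GG Qq, Aa GG qq, Aa Gg Qq, Aa Gg qq}

A/I-1 ? ·: aa|Aa|AA
A/I-2 ? ·: aa|Aa|AA
A/II-1 ? I-1×I-2: aa|Aa|AA
A/II-2 ? I-1×I-2: aa|Aa|AA
A/II-3 aff I-1×I-2: Aa|AA
⇒ A over [I-1,I-2,II-1,II-2,II-3]: 45 consistent
G/I-1 aff ·: Gg|GG
G/I-2 aff ·: Gg|GG
G/II-1 ? I-1×I-2: gg|Gg|GG
G/II-2 aff I-1×I-2: Gg|GG
G/II-3 aff I-1×I-2: Gg|GG
⇒ G over [I-1,I-2,II-1,II-2,II-3]: 29 consistent
Q/I-1 un ·: qq
Q/I-2 ? ·: Qq|QQ
Q/II-1 ? I-1×I-2: qq|Qq
Q/II-2 aff I-1×I-2: Qq
Q/II-3 ? I-1×I-2: qq|Qq
⇒ Q over [I-1,I-2,II-1,II-2,II-3]: 5 consistent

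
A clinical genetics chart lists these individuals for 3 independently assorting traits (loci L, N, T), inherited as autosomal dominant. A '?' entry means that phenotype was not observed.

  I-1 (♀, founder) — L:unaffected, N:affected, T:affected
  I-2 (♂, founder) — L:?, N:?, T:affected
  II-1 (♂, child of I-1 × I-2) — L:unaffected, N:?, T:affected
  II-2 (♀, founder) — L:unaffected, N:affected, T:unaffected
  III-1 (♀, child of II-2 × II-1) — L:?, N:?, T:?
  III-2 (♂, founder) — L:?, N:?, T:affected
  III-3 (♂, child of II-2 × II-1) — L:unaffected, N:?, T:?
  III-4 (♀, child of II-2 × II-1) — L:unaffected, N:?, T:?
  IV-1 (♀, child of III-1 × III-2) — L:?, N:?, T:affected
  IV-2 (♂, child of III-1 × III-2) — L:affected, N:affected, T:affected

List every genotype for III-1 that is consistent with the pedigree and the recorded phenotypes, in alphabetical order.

L/I-1 un ·: ll
L/I-2 ? ·: ll|Ll
L/II-1 un I-1×I-2: ll
L/II-2 un ·: ll
L/III-1 ? II-2×II-1: ll
L/III-2 ? ·: Ll|LL
L/III-3 un II-2×II-1: ll
L/III-4 un II-2×II-1: ll
L/IV-1 ? III-1×III-2: ll|Ll
L/IV-2 aff III-1×III-2: Ll
⇒ L over [I-1,I-2,II-1,II-2,III-1,III-2,III-3,III-4,IV-1,IV-2]: 6 consistent
N/I-1 aff ·: Nn|NN
N/I-2 ? ·: nn|Nn|NN
N/II-1 ? I-1×I-2: nn|Nn|NN
N/II-2 aff ·: Nn|NN
N/III-1 ? II-2×II-1: nn|Nn|NN
N/III-2 ? ·: nn|Nn|NN
N/III-3 ? II-2×II-1: nn|Nn|NN
N/III-4 ? II-2×II-1: nn|Nn|NN
N/IV-1 ? III-1×III-2: nn|Nn|NN
N/IV-2 aff III-1×III-2: Nn|NN
⇒ N over [I-1,I-2,II-1,II-2,III-1,III-2,III-3,III-4,IV-1,IV-2]: 1761 consistent
T/I-1 aff ·: Tt|TT
T/I-2 aff ·: Tt|TT
T/II-1 aff I-1×I-2: Tt|TT
T/II-2 un ·: tt
T/III-1 ? II-2×II-1: tt|Tt
T/III-2 aff ·: Tt|TT
T/III-3 ? II-2×II-1: tt|Tt
T/III-4 ? II-2×II-1: tt|Tt
T/IV-1 aff III-1×III-2: Tt|TT
T/IV-2 aff III-1×III-2: Tt|TT
⇒ T over [I-1,I-2,II-1,II-2,III-1,III-2,III-3,III-4,IV-1,IV-2]: 152 consistent

III-1 ∈ {ll NN Tt, ll NN tt, ll Nn Tt, ll Nn tt, ll nn Tt, ll nn tt}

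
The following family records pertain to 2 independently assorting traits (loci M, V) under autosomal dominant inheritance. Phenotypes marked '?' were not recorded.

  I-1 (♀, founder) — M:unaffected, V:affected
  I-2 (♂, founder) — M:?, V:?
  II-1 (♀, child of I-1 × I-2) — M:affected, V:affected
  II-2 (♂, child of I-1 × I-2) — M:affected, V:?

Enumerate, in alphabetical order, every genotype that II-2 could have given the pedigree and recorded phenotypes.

II-2 ∈ {Mm VV, Mm Vv, Mm vv}

M/I-1 un ·: mm
M/I-2 ? ·: Mm|MM
M/II-1 aff I-1×I-2: Mm
M/II-2 aff I-1×I-2: Mm
⇒ M over [I-1,I-2,II-1,II-2]: 2 consistent
V/I-1 aff ·: Vv|VV
V/I-2 ? ·: vv|Vv|VV
V/II-1 aff I-1×I-2: Vv|VV
V/II-2 ? I-1×I-2: vv|Vv|VV
⇒ V over [I-1,I-2,II-1,II-2]: 18 consistent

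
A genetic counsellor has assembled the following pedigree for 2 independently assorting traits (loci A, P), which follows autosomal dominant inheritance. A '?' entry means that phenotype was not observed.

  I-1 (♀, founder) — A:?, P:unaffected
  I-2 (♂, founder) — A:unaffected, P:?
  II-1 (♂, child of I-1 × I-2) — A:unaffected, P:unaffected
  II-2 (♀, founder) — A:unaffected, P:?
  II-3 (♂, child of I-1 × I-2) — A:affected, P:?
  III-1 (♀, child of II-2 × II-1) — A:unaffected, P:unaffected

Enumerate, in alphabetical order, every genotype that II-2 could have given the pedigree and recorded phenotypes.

A/I-1 ? ·: Aa
A/I-2 un ·: aa
A/II-1 un I-1×I-2: aa
A/II-2 un ·: aa
A/II-3 aff I-1×I-2: Aa
A/III-1 un II-2×II-1: aa
⇒ A over [I-1,I-2,II-1,II-2,II-3,III-1]: 1 consistent
P/I-1 un ·: pp
P/I-2 ? ·: pp|Pp
P/II-1 un I-1×I-2: pp
P/II-2 ? ·: pp|Pp
P/II-3 ? I-1×I-2: pp|Pp
P/III-1 un II-2×II-1: pp
⇒ P over [I-1,I-2,II-1,II-2,II-3,III-1]: 6 consistent

II-2 ∈ {aa Pp, aa pp}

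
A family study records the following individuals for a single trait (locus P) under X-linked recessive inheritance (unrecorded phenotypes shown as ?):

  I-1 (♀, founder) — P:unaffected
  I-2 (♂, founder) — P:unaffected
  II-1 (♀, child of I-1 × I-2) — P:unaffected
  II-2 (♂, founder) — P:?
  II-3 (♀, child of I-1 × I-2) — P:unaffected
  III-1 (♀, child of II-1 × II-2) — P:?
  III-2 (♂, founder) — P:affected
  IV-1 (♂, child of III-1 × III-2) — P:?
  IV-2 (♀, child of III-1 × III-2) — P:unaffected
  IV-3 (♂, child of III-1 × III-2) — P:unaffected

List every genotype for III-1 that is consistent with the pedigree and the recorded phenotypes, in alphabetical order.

P/I-1 un ·: X^PX^P|X^PX^p
P/I-2 un ·: X^PY
P/II-1 un I-1×I-2: X^PX^P|X^PX^p
P/II-2 ? ·: X^PY|X^pY
P/II-3 un I-1×I-2: X^PX^P|X^PX^p
P/III-1 ? II-1×II-2: X^PX^P|X^PX^p
P/III-2 aff ·: X^pY
P/IV-1 ? III-1×III-2: X^PY|X^pY
P/IV-2 un III-1×III-2: X^PX^p
P/IV-3 un III-1×III-2: X^PY
⇒ P over [I-1,I-2,II-1,II-2,II-3,III-1,III-2,IV-1,IV-2,IV-3]: 19 consistent

III-1 ∈ {X^PX^P, X^PX^p}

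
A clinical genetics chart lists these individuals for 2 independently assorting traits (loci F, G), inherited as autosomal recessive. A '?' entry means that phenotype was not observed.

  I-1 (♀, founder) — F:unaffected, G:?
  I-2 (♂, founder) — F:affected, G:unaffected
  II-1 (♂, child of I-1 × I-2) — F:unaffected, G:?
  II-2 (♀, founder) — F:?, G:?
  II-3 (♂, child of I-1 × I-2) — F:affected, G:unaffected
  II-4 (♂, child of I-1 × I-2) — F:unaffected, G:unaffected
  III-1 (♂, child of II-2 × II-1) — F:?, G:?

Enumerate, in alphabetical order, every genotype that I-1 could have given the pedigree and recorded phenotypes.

I-1 ∈ {Ff GG, Ff Gg, Ff gg}

F/I-1 un ·: Ff
F/I-2 aff ·: ff
F/II-1 un I-1×I-2: Ff
F/II-2 ? ·: FF|Ff|ff
F/II-3 aff I-1×I-2: ff
F/II-4 un I-1×I-2: Ff
F/III-1 ? II-2×II-1: FF|Ff|ff
⇒ F over [I-1,I-2,II-1,II-2,II-3,II-4,III-1]: 7 consistent
G/I-1 ? ·: GG|Gg|gg
G/I-2 un ·: GG|Gg
G/II-1 ? I-1×I-2: GG|Gg|gg
G/II-2 ? ·: GG|Gg|gg
G/II-3 un I-1×I-2: GG|Gg
G/II-4 un I-1×I-2: GG|Gg
G/III-1 ? II-2×II-1: GG|Gg|gg
⇒ G over [I-1,I-2,II-1,II-2,II-3,II-4,III-1]: 170 consistent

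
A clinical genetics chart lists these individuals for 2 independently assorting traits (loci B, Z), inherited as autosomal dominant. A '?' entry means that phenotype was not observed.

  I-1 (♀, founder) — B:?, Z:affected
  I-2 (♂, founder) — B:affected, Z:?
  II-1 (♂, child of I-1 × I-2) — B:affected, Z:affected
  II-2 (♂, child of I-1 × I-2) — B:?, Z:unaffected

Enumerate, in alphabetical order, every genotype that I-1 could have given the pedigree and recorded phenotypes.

I-1 ∈ {BB Zz, Bb Zz, bb Zz}

B/I-1 ? ·: bb|Bb|BB
B/I-2 aff ·: Bb|BB
B/II-1 aff I-1×I-2: Bb|BB
B/II-2 ? I-1×I-2: bb|Bb|BB
⇒ B over [I-1,I-2,II-1,II-2]: 18 consistent
Z/I-1 aff ·: Zz
Z/I-2 ? ·: zz|Zz
Z/II-1 aff I-1×I-2: Zz|ZZ
Z/II-2 un I-1×I-2: zz
⇒ Z over [I-1,I-2,II-1,II-2]: 3 consistent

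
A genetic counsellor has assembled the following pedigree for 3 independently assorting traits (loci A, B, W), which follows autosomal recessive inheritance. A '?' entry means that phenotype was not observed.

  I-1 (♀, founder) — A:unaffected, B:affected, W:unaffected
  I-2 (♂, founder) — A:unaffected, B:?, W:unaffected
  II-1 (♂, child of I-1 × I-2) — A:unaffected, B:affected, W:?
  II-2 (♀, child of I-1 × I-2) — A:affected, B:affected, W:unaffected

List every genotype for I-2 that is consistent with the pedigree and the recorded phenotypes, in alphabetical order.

I-2 ∈ {Aa Bb WW, Aa Bb Ww, Aa bb WW, Aa bb Ww}

A/I-1 un ·: Aa
A/I-2 un ·: Aa
A/II-1 un I-1×I-2: AA|Aa
A/II-2 aff I-1×I-2: aa
⇒ A over [I-1,I-2,II-1,II-2]: 2 consistent
B/I-1 aff ·: bb
B/I-2 ? ·: Bb|bb
B/II-1 aff I-1×I-2: bb
B/II-2 aff I-1×I-2: bb
⇒ B over [I-1,I-2,II-1,II-2]: 2 consistent
W/I-1 un ·: WW|Ww
W/I-2 un ·: WW|Ww
W/II-1 ? I-1×I-2: WW|Ww|ww
W/II-2 un I-1×I-2: WW|Ww
⇒ W over [I-1,I-2,II-1,II-2]: 15 consistent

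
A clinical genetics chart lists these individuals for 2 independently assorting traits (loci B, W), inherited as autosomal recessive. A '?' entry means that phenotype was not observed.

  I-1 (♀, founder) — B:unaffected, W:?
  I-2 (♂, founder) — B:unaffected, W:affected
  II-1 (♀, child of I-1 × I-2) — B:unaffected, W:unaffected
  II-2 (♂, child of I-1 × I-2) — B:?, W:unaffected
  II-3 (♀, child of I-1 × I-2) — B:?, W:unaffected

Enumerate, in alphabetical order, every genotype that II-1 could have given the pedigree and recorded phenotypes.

B/I-1 un ·: BB|Bb
B/I-2 un ·: BB|Bb
B/II-1 un I-1×I-2: BB|Bb
B/II-2 ? I-1×I-2: BB|Bb|bb
B/II-3 ? I-1×I-2: BB|Bb|bb
⇒ B over [I-1,I-2,II-1,II-2,II-3]: 35 consistent
W/I-1 ? ·: WW|Ww
W/I-2 aff ·: ww
W/II-1 un I-1×I-2: Ww
W/II-2 un I-1×I-2: Ww
W/II-3 un I-1×I-2: Ww
⇒ W over [I-1,I-2,II-1,II-2,II-3]: 2 consistent

II-1 ∈ {BB Ww, Bb Ww}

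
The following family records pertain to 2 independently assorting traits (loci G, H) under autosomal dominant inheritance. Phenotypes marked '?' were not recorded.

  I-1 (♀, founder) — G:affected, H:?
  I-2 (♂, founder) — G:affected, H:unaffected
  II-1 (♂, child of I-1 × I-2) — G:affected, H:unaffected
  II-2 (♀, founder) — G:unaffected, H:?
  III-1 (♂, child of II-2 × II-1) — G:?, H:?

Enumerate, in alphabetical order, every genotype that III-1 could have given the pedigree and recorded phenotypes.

G/I-1 aff ·: Gg|GG
G/I-2 aff ·: Gg|GG
G/II-1 aff I-1×I-2: Gg|GG
G/II-2 un ·: gg
G/III-1 ? II-2×II-1: gg|Gg
⇒ G over [I-1,I-2,II-1,II-2,III-1]: 10 consistent
H/I-1 ? ·: hh|Hh
H/I-2 un ·: hh
H/II-1 un I-1×I-2: hh
H/II-2 ? ·: hh|Hh|HH
H/III-1 ? II-2×II-1: hh|Hh
⇒ H over [I-1,I-2,II-1,II-2,III-1]: 8 consistent

III-1 ∈ {Gg Hh, Gg hh, gg Hh, gg hh}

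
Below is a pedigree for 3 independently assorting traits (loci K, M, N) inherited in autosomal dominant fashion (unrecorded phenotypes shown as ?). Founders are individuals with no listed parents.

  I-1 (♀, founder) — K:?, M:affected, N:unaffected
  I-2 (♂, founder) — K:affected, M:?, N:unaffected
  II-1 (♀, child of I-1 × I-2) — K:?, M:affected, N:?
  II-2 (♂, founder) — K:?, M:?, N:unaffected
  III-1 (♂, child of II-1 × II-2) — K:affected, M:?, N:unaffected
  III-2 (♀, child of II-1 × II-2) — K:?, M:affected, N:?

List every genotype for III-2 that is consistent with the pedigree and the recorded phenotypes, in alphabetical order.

III-2 ∈ {KK MM nn, KK Mm nn, Kk MM nn, Kk Mm nn, kk MM nn, kk Mm nn}

K/I-1 ? ·: kk|Kk|KK
K/I-2 aff ·: Kk|KK
K/II-1 ? I-1×I-2: kk|Kk|KK
K/II-2 ? ·: kk|Kk|KK
K/III-1 aff II-1×II-2: Kk|KK
K/III-2 ? II-1×II-2: kk|Kk|KK
⇒ K over [I-1,I-2,II-1,II-2,III-1,III-2]: 90 consistent
M/I-1 aff ·: Mm|MM
M/I-2 ? ·: mm|Mm|MM
M/II-1 aff I-1×I-2: Mm|MM
M/II-2 ? ·: mm|Mm|MM
M/III-1 ? II-1×II-2: mm|Mm|MM
M/III-2 aff II-1×II-2: Mm|MM
⇒ M over [I-1,I-2,II-1,II-2,III-1,III-2]: 84 consistent
N/I-1 un ·: nn
N/I-2 un ·: nn
N/II-1 ? I-1×I-2: nn
N/II-2 un ·: nn
N/III-1 un II-1×II-2: nn
N/III-2 ? II-1×II-2: nn
⇒ N over [I-1,I-2,II-1,II-2,III-1,III-2]: 1 consistent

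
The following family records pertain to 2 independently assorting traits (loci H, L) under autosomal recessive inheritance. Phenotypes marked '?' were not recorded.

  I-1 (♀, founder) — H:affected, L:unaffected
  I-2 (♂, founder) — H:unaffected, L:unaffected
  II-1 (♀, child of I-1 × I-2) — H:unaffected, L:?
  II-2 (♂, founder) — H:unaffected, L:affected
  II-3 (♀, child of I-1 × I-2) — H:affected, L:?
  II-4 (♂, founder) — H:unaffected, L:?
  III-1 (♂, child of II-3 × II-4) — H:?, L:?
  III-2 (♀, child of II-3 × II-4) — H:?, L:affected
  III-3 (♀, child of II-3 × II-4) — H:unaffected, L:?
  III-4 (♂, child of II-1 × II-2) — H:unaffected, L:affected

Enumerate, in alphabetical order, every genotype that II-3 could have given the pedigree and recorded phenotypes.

H/I-1 aff ·: hh
H/I-2 un ·: Hh
H/II-1 un I-1×I-2: Hh
H/II-2 un ·: HH|Hh
H/II-3 aff I-1×I-2: hh
H/II-4 un ·: HH|Hh
H/III-1 ? II-3×II-4: Hh|hh
H/III-2 ? II-3×II-4: Hh|hh
H/III-3 un II-3×II-4: Hh
H/III-4 un II-1×II-2: HH|Hh
⇒ H over [I-1,I-2,II-1,II-2,II-3,II-4,III-1,III-2,III-3,III-4]: 20 consistent
L/I-1 un ·: LL|Ll
L/I-2 un ·: LL|Ll
L/II-1 ? I-1×I-2: Ll|ll
L/II-2 aff ·: ll
L/II-3 ? I-1×I-2: Ll|ll
L/II-4 ? ·: Ll|ll
L/III-1 ? II-3×II-4: LL|Ll|ll
L/III-2 aff II-3×II-4: ll
L/III-3 ? II-3×II-4: LL|Ll|ll
L/III-4 aff II-1×II-2: ll
⇒ L over [I-1,I-2,II-1,II-2,II-3,II-4,III-1,III-2,III-3,III-4]: 62 consistent

II-3 ∈ {hh Ll, hh ll}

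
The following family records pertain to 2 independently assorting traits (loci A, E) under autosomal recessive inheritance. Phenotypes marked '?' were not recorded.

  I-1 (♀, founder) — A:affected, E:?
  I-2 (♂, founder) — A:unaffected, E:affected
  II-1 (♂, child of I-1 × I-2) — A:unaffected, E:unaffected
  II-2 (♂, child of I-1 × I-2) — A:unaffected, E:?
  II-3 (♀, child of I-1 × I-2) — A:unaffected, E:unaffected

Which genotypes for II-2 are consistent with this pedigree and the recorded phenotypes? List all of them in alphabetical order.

II-2 ∈ {Aa Ee, Aa ee}

A/I-1 aff ·: aa
A/I-2 un ·: AA|Aa
A/II-1 un I-1×I-2: Aa
A/II-2 un I-1×I-2: Aa
A/II-3 un I-1×I-2: Aa
⇒ A over [I-1,I-2,II-1,II-2,II-3]: 2 consistent
E/I-1 ? ·: EE|Ee
E/I-2 aff ·: ee
E/II-1 un I-1×I-2: Ee
E/II-2 ? I-1×I-2: Ee|ee
E/II-3 un I-1×I-2: Ee
⇒ E over [I-1,I-2,II-1,II-2,II-3]: 3 consistent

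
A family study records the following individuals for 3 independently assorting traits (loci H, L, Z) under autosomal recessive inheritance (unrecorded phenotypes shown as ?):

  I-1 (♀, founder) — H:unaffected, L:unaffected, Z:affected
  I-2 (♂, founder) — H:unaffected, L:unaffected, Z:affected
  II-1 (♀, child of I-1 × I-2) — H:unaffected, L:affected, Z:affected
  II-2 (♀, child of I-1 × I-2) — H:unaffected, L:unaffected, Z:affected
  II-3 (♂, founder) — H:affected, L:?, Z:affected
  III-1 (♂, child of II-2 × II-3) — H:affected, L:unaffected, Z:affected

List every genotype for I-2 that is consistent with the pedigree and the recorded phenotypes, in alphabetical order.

H/I-1 un ·: HH|Hh
H/I-2 un ·: HH|Hh
H/II-1 un I-1×I-2: HH|Hh
H/II-2 un I-1×I-2: Hh
H/II-3 aff ·: hh
H/III-1 aff II-2×II-3: hh
⇒ H over [I-1,I-2,II-1,II-2,II-3,III-1]: 6 consistent
L/I-1 un ·: Ll
L/I-2 un ·: Ll
L/II-1 aff I-1×I-2: ll
L/II-2 un I-1×I-2: LL|Ll
L/II-3 ? ·: LL|Ll|ll
L/III-1 un II-2×II-3: LL|Ll
⇒ L over [I-1,I-2,II-1,II-2,II-3,III-1]: 9 consistent
Z/I-1 aff ·: zz
Z/I-2 aff ·: zz
Z/II-1 aff I-1×I-2: zz
Z/II-2 aff I-1×I-2: zz
Z/II-3 aff ·: zz
Z/III-1 aff II-2×II-3: zz
⇒ Z over [I-1,I-2,II-1,II-2,II-3,III-1]: 1 consistent

I-2 ∈ {HH Ll zz, Hh Ll zz}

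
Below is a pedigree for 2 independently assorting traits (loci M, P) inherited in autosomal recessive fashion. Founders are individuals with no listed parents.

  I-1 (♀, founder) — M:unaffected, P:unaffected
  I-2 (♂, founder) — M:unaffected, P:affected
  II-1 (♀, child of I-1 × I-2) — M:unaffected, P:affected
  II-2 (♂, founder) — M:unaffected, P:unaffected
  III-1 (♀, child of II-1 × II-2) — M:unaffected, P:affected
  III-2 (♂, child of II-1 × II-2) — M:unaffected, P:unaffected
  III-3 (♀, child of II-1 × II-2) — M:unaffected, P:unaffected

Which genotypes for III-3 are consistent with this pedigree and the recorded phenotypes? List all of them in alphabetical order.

III-3 ∈ {MM Pp, Mm Pp}

M/I-1 un ·: MM|Mm
M/I-2 un ·: MM|Mm
M/II-1 un I-1×I-2: MM|Mm
M/II-2 un ·: MM|Mm
M/III-1 un II-1×II-2: MM|Mm
M/III-2 un II-1×II-2: MM|Mm
M/III-3 un II-1×II-2: MM|Mm
⇒ M over [I-1,I-2,II-1,II-2,III-1,III-2,III-3]: 84 consistent
P/I-1 un ·: Pp
P/I-2 aff ·: pp
P/II-1 aff I-1×I-2: pp
P/II-2 un ·: Pp
P/III-1 aff II-1×II-2: pp
P/III-2 un II-1×II-2: Pp
P/III-3 un II-1×II-2: Pp
⇒ P over [I-1,I-2,II-1,II-2,III-1,III-2,III-3]: 1 consistent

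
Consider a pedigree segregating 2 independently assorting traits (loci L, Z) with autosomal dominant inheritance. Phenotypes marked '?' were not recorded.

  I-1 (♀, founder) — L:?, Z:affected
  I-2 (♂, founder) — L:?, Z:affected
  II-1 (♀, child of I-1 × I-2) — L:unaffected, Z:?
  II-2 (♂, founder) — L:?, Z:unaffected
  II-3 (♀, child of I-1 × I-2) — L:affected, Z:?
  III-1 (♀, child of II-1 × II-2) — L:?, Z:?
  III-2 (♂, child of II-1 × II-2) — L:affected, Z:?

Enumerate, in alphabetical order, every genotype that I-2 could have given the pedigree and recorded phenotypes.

I-2 ∈ {Ll ZZ, Ll Zz, ll ZZ, ll Zz}

L/I-1 ? ·: ll|Ll
L/I-2 ? ·: ll|Ll
L/II-1 un I-1×I-2: ll
L/II-2 ? ·: Ll|LL
L/II-3 aff I-1×I-2: Ll|LL
L/III-1 ? II-1×II-2: ll|Ll
L/III-2 aff II-1×II-2: Ll
⇒ L over [I-1,I-2,II-1,II-2,II-3,III-1,III-2]: 12 consistent
Z/I-1 aff ·: Zz|ZZ
Z/I-2 aff ·: Zz|ZZ
Z/II-1 ? I-1×I-2: zz|Zz|ZZ
Z/II-2 un ·: zz
Z/II-3 ? I-1×I-2: zz|Zz|ZZ
Z/III-1 ? II-1×II-2: zz|Zz
Z/III-2 ? II-1×II-2: zz|Zz
⇒ Z over [I-1,I-2,II-1,II-2,II-3,III-1,III-2]: 39 consistent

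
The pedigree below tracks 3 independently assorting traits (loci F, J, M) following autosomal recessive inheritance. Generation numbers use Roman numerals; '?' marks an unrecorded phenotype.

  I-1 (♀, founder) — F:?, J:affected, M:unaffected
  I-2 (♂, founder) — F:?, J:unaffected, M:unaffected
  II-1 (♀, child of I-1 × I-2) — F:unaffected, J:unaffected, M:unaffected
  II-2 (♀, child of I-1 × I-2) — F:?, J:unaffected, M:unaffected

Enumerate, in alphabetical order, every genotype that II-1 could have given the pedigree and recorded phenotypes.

F/I-1 ? ·: FF|Ff|ff
F/I-2 ? ·: FF|Ff|ff
F/II-1 un I-1×I-2: FF|Ff
F/II-2 ? I-1×I-2: FF|Ff|ff
⇒ F over [I-1,I-2,II-1,II-2]: 21 consistent
J/I-1 aff ·: jj
J/I-2 un ·: JJ|Jj
J/II-1 un I-1×I-2: Jj
J/II-2 un I-1×I-2: Jj
⇒ J over [I-1,I-2,II-1,II-2]: 2 consistent
M/I-1 un ·: MM|Mm
M/I-2 un ·: MM|Mm
M/II-1 un I-1×I-2: MM|Mm
M/II-2 un I-1×I-2: MM|Mm
⇒ M over [I-1,I-2,II-1,II-2]: 13 consistent

II-1 ∈ {FF Jj MM, FF Jj Mm, Ff Jj MM, Ff Jj Mm}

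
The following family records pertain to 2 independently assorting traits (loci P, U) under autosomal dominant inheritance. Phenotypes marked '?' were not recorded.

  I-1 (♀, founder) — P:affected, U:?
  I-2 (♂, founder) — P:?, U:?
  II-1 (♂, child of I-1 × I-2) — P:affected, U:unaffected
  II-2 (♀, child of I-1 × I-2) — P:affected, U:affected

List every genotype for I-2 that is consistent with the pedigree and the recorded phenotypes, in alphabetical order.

I-2 ∈ {PP Uu, PP uu, Pp Uu, Pp uu, pp Uu, pp uu}

P/I-1 aff ·: Pp|PP
P/I-2 ? ·: pp|Pp|PP
P/II-1 aff I-1×I-2: Pp|PP
P/II-2 aff I-1×I-2: Pp|PP
⇒ P over [I-1,I-2,II-1,II-2]: 15 consistent
U/I-1 ? ·: uu|Uu
U/I-2 ? ·: uu|Uu
U/II-1 un I-1×I-2: uu
U/II-2 aff I-1×I-2: Uu|UU
⇒ U over [I-1,I-2,II-1,II-2]: 4 consistent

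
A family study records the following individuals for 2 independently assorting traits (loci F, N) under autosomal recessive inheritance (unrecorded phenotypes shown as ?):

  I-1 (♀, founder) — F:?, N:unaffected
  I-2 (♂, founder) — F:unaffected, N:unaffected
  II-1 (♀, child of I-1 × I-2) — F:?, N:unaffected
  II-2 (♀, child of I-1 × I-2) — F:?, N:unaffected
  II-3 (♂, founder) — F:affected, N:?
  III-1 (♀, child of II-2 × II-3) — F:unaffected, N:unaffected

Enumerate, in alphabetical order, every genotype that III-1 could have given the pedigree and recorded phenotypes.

F/I-1 ? ·: FF|Ff|ff
F/I-2 un ·: FF|Ff
F/II-1 ? I-1×I-2: FF|Ff|ff
F/II-2 ? I-1×I-2: FF|Ff
F/II-3 aff ·: ff
F/III-1 un II-2×II-3: Ff
⇒ F over [I-1,I-2,II-1,II-2,II-3,III-1]: 18 consistent
N/I-1 un ·: NN|Nn
N/I-2 un ·: NN|Nn
N/II-1 un I-1×I-2: NN|Nn
N/II-2 un I-1×I-2: NN|Nn
N/II-3 ? ·: NN|Nn|nn
N/III-1 un II-2×II-3: NN|Nn
⇒ N over [I-1,I-2,II-1,II-2,II-3,III-1]: 58 consistent

III-1 ∈ {Ff NN, Ff Nn}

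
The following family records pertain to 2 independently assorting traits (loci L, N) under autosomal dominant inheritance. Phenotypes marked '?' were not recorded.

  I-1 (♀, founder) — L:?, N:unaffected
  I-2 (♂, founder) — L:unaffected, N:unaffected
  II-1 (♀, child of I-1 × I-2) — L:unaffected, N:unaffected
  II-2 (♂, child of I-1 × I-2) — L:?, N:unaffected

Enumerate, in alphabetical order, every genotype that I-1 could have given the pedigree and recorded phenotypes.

I-1 ∈ {Ll nn, ll nn}

L/I-1 ? ·: ll|Ll
L/I-2 un ·: ll
L/II-1 un I-1×I-2: ll
L/II-2 ? I-1×I-2: ll|Ll
⇒ L over [I-1,I-2,II-1,II-2]: 3 consistent
N/I-1 un ·: nn
N/I-2 un ·: nn
N/II-1 un I-1×I-2: nn
N/II-2 un I-1×I-2: nn
⇒ N over [I-1,I-2,II-1,II-2]: 1 consistent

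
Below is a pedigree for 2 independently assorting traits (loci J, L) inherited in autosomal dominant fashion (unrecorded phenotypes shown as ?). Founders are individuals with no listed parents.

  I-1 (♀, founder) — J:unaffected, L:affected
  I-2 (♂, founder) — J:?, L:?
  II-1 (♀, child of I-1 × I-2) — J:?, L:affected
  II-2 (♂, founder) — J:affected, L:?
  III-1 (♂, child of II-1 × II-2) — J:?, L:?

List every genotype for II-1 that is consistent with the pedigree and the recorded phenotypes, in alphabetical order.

II-1 ∈ {Jj LL, Jj Ll, jj LL, jj Ll}

J/I-1 un ·: jj
J/I-2 ? ·: jj|Jj|JJ
J/II-1 ? I-1×I-2: jj|Jj
J/II-2 aff ·: Jj|JJ
J/III-1 ? II-1×II-2: jj|Jj|JJ
⇒ J over [I-1,I-2,II-1,II-2,III-1]: 16 consistent
L/I-1 aff ·: Ll|LL
L/I-2 ? ·: ll|Ll|LL
L/II-1 aff I-1×I-2: Ll|LL
L/II-2 ? ·: ll|Ll|LL
L/III-1 ? II-1×II-2: ll|Ll|LL
⇒ L over [I-1,I-2,II-1,II-2,III-1]: 51 consistent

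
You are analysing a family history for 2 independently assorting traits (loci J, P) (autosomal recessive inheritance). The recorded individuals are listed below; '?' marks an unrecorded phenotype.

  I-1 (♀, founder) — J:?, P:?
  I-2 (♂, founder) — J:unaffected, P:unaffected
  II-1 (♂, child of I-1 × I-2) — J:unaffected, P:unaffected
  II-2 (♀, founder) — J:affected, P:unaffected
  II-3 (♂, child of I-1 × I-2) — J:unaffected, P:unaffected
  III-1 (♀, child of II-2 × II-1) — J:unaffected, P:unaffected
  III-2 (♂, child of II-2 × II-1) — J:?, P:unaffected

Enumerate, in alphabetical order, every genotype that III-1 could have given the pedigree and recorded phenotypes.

III-1 ∈ {Jj PP, Jj Pp}

J/I-1 ? ·: JJ|Jj|jj
J/I-2 un ·: JJ|Jj
J/II-1 un I-1×I-2: JJ|Jj
J/II-2 aff ·: jj
J/II-3 un I-1×I-2: JJ|Jj
J/III-1 un II-2×II-1: Jj
J/III-2 ? II-2×II-1: Jj|jj
⇒ J over [I-1,I-2,II-1,II-2,II-3,III-1,III-2]: 23 consistent
P/I-1 ? ·: PP|Pp|pp
P/I-2 un ·: PP|Pp
P/II-1 un I-1×I-2: PP|Pp
P/II-2 un ·: PP|Pp
P/II-3 un I-1×I-2: PP|Pp
P/III-1 un II-2×II-1: PP|Pp
P/III-2 un II-2×II-1: PP|Pp
⇒ P over [I-1,I-2,II-1,II-2,II-3,III-1,III-2]: 99 consistent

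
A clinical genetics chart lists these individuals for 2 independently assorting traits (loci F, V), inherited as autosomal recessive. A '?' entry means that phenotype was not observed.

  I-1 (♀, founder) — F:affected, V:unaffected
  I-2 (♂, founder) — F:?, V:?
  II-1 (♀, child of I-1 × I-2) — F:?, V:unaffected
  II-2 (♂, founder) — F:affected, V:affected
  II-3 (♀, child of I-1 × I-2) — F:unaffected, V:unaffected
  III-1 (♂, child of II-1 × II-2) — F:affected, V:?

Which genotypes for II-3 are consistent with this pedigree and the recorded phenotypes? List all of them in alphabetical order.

II-3 ∈ {Ff VV, Ff Vv}

F/I-1 aff ·: ff
F/I-2 ? ·: FF|Ff
F/II-1 ? I-1×I-2: Ff|ff
F/II-2 aff ·: ff
F/II-3 un I-1×I-2: Ff
F/III-1 aff II-1×II-2: ff
⇒ F over [I-1,I-2,II-1,II-2,II-3,III-1]: 3 consistent
V/I-1 un ·: VV|Vv
V/I-2 ? ·: VV|Vv|vv
V/II-1 un I-1×I-2: VV|Vv
V/II-2 aff ·: vv
V/II-3 un I-1×I-2: VV|Vv
V/III-1 ? II-1×II-2: Vv|vv
⇒ V over [I-1,I-2,II-1,II-2,II-3,III-1]: 23 consistent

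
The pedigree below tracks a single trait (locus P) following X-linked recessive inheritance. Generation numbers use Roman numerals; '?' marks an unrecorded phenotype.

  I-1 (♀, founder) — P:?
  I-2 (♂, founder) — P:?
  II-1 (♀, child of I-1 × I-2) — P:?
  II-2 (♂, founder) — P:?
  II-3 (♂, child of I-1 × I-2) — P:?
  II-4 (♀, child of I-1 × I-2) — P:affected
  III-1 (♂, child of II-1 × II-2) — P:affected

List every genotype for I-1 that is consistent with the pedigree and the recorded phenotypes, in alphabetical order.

I-1 ∈ {X^PX^p, X^pX^p}

P/I-1 ? ·: X^PX^p|X^pX^p
P/I-2 ? ·: X^pY
P/II-1 ? I-1×I-2: X^PX^p|X^pX^p
P/II-2 ? ·: X^PY|X^pY
P/II-3 ? I-1×I-2: X^PY|X^pY
P/II-4 aff I-1×I-2: X^pX^p
P/III-1 aff II-1×II-2: X^pY
⇒ P over [I-1,I-2,II-1,II-2,II-3,II-4,III-1]: 10 consistent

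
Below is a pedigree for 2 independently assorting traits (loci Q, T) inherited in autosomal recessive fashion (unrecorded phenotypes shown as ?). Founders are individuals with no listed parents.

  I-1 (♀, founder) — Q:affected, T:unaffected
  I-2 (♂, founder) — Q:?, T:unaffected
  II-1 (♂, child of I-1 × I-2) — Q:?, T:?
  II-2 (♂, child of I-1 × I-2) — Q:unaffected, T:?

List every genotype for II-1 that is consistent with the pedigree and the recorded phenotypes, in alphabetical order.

II-1 ∈ {Qq TT, Qq Tt, Qq tt, qq TT, qq Tt, qq tt}

Q/I-1 aff ·: qq
Q/I-2 ? ·: QQ|Qq
Q/II-1 ? I-1×I-2: Qq|qq
Q/II-2 un I-1×I-2: Qq
⇒ Q over [I-1,I-2,II-1,II-2]: 3 consistent
T/I-1 un ·: TT|Tt
T/I-2 un ·: TT|Tt
T/II-1 ? I-1×I-2: TT|Tt|tt
T/II-2 ? I-1×I-2: TT|Tt|tt
⇒ T over [I-1,I-2,II-1,II-2]: 18 consistent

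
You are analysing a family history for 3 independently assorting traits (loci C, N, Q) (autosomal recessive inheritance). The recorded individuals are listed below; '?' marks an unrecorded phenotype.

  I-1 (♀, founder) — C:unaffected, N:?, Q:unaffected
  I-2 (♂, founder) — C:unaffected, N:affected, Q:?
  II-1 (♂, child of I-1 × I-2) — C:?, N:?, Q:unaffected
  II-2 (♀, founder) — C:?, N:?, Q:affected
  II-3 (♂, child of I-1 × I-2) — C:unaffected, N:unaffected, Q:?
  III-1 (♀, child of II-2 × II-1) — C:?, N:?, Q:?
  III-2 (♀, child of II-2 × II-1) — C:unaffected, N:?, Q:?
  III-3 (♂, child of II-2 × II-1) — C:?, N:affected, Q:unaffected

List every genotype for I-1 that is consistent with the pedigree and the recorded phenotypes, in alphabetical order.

I-1 ∈ {CC NN QQ, CC NN Qq, CC Nn QQ, CC Nn Qq, Cc NN QQ, Cc NN Qq, Cc Nn QQ, Cc Nn Qq}

C/I-1 un ·: CC|Cc
C/I-2 un ·: CC|Cc
C/II-1 ? I-1×I-2: CC|Cc|cc
C/II-2 ? ·: CC|Cc|cc
C/II-3 un I-1×I-2: CC|Cc
C/III-1 ? II-2×II-1: CC|Cc|cc
C/III-2 un II-2×II-1: CC|Cc
C/III-3 ? II-2×II-1: CC|Cc|cc
⇒ C over [I-1,I-2,II-1,II-2,II-3,III-1,III-2,III-3]: 260 consistent
N/I-1 ? ·: NN|Nn
N/I-2 aff ·: nn
N/II-1 ? I-1×I-2: Nn|nn
N/II-2 ? ·: Nn|nn
N/II-3 un I-1×I-2: Nn
N/III-1 ? II-2×II-1: NN|Nn|nn
N/III-2 ? II-2×II-1: NN|Nn|nn
N/III-3 aff II-2×II-1: nn
⇒ N over [I-1,I-2,II-1,II-2,II-3,III-1,III-2,III-3]: 31 consistent
Q/I-1 un ·: QQ|Qq
Q/I-2 ? ·: QQ|Qq|qq
Q/II-1 un I-1×I-2: QQ|Qq
Q/II-2 aff ·: qq
Q/II-3 ? I-1×I-2: QQ|Qq|qq
Q/III-1 ? II-2×II-1: Qq|qq
Q/III-2 ? II-2×II-1: Qq|qq
Q/III-3 un II-2×II-1: Qq
⇒ Q over [I-1,I-2,II-1,II-2,II-3,III-1,III-2,III-3]: 48 consistent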